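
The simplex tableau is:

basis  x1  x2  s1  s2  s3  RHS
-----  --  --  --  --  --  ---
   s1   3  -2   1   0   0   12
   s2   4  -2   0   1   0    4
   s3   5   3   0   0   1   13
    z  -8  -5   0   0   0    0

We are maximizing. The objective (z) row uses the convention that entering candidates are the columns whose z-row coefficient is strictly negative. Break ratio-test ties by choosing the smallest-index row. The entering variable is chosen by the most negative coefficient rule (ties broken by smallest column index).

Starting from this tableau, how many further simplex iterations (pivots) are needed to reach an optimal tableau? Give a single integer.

pivot: x1 in, s2 out → z = 8
pivot: x2 in, s3 out → z = 232/11
pivot: s2 in, x1 out → z = 65/3
No improving column remains; optimal.

3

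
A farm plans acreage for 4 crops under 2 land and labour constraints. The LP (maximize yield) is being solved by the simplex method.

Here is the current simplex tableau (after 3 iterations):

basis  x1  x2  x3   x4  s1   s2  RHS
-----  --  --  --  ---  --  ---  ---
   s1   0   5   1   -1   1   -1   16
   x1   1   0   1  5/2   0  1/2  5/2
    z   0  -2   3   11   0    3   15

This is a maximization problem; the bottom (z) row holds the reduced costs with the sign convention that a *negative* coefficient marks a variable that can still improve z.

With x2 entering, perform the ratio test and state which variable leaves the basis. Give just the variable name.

Ratios: row 1 (s1): 16/5 = 16/5; row 2 (x1): entry 0 ≤ 0, skip.
Minimum ratio 16/5 is in the s1 row, so s1 leaves.

s1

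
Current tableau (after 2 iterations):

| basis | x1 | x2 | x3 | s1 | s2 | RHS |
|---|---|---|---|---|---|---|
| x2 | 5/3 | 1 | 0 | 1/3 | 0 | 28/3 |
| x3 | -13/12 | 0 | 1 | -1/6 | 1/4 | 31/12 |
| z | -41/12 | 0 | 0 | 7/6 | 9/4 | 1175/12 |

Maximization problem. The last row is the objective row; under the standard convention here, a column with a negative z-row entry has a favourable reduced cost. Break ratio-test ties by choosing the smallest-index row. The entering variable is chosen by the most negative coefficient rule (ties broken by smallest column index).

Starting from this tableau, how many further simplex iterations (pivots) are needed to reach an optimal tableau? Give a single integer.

1

pivot: x1 in, x2 out → z = 2341/20
No improving column remains; optimal.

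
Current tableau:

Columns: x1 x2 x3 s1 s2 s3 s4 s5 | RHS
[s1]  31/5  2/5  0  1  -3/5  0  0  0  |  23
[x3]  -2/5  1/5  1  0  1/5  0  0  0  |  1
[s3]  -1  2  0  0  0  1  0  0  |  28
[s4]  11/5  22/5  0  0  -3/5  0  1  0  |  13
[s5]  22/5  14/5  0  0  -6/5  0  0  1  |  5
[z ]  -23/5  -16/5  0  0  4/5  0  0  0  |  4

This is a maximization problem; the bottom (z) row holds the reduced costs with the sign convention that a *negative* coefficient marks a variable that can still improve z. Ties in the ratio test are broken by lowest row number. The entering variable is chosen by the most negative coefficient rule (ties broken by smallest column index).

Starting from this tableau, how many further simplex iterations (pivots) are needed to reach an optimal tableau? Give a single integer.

3

pivot: x1 in, s5 out → z = 203/22
pivot: s2 in, s1 out → z = 127/8
pivot: x2 in, x3 out → z = 97/6
No improving column remains; optimal.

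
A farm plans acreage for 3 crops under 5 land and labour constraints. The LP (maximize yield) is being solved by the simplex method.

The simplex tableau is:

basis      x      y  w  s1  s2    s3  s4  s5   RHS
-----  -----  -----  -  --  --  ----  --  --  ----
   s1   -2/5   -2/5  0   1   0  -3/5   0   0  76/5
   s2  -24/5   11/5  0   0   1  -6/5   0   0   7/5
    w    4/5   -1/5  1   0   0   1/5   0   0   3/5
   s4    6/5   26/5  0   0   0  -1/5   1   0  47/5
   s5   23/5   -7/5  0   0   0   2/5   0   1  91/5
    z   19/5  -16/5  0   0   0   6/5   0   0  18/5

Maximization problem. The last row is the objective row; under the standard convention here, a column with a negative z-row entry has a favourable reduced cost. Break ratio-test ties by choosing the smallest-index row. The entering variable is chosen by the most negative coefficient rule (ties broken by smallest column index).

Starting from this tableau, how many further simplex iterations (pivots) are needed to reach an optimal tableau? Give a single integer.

2

pivot: y in, s2 out → z = 62/11
pivot: x in, s4 out → z = 991/138
No improving column remains; optimal.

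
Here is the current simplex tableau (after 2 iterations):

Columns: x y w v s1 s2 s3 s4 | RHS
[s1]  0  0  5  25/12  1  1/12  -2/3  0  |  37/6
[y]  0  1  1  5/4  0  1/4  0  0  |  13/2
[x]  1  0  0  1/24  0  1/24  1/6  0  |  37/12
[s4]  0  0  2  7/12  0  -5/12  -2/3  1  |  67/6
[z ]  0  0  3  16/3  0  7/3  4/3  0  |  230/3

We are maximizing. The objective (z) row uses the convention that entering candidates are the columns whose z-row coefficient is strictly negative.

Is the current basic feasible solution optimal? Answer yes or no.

No objective-row coefficient is strictly negative, so no entering variable exists; the tableau is optimal.

yes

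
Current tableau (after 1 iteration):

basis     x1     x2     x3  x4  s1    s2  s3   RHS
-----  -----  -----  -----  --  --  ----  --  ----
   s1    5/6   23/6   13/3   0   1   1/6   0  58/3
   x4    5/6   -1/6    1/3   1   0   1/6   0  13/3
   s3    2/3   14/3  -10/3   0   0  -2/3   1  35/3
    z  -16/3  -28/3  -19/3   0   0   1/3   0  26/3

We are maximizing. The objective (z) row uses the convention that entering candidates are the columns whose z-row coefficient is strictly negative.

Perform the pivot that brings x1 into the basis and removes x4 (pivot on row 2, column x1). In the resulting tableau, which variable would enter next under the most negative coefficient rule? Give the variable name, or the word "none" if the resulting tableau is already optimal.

x2

Pivot element 5/6. New z-row = old z-row − (-16/3)·(row 2/(5/6)).
Updated z-row coefficients: x1: 0, x2: -52/5, x3: -21/5, x4: 32/5, s1: 0, s2: 7/5, s3: 0.
The most negative is -52/5 in column x2, so x2 would enter next.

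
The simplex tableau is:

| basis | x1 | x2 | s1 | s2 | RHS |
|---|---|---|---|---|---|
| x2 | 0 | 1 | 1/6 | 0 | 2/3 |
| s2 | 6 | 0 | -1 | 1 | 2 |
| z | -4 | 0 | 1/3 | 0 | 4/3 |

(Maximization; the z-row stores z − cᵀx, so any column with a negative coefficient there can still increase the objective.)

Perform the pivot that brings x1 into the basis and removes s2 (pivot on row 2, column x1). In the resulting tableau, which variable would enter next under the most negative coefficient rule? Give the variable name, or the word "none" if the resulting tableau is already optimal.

s1

Pivot element 6. New z-row = old z-row − (-4)·(row 2/6).
Updated z-row coefficients: x1: 0, x2: 0, s1: -1/3, s2: 2/3.
The most negative is -1/3 in column s1, so s1 would enter next.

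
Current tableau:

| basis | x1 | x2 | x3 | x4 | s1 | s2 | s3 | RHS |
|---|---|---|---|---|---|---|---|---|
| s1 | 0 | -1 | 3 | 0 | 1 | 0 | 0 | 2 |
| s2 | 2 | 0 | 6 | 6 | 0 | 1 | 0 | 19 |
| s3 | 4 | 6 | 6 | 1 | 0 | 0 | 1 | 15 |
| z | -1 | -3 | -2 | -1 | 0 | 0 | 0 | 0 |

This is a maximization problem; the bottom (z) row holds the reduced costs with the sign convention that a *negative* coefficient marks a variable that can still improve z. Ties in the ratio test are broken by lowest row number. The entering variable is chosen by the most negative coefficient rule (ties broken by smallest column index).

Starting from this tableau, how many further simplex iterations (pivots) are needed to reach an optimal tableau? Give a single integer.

pivot: x2 in, s3 out → z = 15/2
pivot: x4 in, s2 out → z = 109/12
No improving column remains; optimal.

2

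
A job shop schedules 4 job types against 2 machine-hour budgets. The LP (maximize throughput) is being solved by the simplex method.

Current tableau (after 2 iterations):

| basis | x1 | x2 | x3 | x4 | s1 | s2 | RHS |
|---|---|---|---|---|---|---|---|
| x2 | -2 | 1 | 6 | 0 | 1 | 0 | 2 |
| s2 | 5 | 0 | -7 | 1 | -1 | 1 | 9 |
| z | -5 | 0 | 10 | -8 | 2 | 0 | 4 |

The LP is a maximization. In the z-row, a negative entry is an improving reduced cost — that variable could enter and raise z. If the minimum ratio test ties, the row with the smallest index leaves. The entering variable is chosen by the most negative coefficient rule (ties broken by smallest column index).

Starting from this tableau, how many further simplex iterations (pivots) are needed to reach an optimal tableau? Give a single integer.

2

pivot: x4 in, s2 out → z = 76
pivot: x3 in, x2 out → z = 274/3
No improving column remains; optimal.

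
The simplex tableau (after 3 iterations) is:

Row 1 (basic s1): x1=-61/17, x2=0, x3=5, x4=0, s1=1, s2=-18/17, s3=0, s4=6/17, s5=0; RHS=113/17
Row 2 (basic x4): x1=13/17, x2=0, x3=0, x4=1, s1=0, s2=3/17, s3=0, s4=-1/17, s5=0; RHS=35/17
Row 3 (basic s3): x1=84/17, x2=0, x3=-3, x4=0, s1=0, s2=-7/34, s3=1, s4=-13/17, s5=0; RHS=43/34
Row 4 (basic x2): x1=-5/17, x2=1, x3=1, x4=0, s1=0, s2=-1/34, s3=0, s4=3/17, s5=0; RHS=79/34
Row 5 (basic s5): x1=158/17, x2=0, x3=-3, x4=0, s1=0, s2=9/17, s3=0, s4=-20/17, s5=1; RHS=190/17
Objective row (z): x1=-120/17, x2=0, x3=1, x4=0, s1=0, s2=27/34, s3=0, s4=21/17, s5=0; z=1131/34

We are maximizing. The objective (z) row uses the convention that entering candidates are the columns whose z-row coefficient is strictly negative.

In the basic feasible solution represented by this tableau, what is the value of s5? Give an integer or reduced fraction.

s5 is basic (row 5); its value is the RHS of that row: 190/17.

190/17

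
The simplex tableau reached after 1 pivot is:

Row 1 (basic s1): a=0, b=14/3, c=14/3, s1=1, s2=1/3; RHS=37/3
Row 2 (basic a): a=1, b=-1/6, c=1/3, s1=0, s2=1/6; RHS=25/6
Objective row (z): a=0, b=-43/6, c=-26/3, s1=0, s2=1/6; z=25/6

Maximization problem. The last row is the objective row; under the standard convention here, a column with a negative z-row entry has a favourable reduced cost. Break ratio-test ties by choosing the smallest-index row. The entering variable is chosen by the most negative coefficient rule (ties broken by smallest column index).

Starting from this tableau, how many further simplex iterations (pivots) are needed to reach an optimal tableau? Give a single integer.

pivot: c in, s1 out → z = 379/14
No improving column remains; optimal.

1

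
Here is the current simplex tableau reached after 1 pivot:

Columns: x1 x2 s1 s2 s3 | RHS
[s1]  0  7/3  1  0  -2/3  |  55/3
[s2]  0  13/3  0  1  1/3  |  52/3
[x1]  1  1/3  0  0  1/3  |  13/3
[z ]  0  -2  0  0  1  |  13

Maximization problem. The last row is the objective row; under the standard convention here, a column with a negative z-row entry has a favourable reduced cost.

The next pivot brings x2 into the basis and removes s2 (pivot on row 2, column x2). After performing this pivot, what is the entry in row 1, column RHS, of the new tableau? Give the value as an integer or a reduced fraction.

9

Pivot element is row 2, column x2: 13/3.
Normalize row 2: new (row 2, RHS) = (52/3)/(13/3) = 4.
row 1 ← row 1 − (7/3)·(new row 2): 55/3 − (7/3)·4 = 9.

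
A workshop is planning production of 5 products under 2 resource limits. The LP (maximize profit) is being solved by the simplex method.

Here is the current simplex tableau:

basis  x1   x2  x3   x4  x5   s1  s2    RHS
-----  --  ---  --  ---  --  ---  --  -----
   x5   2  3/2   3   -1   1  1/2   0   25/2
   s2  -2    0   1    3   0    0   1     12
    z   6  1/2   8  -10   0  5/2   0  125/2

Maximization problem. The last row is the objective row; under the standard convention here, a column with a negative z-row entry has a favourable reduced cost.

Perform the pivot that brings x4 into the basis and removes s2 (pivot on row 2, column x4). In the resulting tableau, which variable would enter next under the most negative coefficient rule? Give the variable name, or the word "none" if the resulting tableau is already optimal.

x1

Pivot element 3. New z-row = old z-row − (-10)·(row 2/3).
Updated z-row coefficients: x1: -2/3, x2: 1/2, x3: 34/3, x4: 0, x5: 0, s1: 5/2, s2: 10/3.
The most negative is -2/3 in column x1, so x1 would enter next.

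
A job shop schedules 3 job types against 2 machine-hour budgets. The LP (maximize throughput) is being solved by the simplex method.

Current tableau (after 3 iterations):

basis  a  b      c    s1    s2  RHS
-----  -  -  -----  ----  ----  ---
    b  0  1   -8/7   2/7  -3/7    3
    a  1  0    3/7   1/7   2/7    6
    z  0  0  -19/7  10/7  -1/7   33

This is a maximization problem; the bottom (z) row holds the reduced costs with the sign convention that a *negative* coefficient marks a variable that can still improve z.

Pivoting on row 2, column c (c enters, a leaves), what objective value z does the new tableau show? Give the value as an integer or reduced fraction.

Minimum ratio for c: 6/(3/7) = 14.
z changes by −(z-row coeff of c)·ratio = −(-19/7)·14 = 38.
New z = 33 + 38 = 71.

71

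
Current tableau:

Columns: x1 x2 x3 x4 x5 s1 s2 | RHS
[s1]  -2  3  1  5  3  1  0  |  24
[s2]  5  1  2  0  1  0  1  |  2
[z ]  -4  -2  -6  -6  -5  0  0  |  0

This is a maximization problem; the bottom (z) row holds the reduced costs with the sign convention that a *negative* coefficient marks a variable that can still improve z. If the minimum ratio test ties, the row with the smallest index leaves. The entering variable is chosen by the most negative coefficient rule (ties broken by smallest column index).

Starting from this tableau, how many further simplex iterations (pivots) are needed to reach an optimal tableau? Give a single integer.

2

pivot: x3 in, s2 out → z = 6
pivot: x4 in, s1 out → z = 168/5
No improving column remains; optimal.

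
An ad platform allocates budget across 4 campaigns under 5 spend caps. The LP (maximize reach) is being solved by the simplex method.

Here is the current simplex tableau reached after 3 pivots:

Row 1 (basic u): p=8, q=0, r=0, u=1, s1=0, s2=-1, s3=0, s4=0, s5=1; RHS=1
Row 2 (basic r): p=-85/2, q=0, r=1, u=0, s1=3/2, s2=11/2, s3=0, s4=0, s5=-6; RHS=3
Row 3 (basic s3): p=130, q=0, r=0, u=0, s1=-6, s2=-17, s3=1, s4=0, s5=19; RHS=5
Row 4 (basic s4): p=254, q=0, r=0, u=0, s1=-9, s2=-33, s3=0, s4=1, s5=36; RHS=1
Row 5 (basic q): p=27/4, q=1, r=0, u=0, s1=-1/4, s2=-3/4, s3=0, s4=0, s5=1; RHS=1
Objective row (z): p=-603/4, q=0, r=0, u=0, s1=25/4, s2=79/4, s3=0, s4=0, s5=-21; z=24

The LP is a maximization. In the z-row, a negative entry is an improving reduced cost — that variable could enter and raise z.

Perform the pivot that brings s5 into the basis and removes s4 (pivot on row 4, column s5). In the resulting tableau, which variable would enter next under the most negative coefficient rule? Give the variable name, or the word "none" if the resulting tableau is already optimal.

Pivot element 36. New z-row = old z-row − (-21)·(row 4/36).
Updated z-row coefficients: p: -31/12, q: 0, r: 0, u: 0, s1: 1, s2: 1/2, s3: 0, s4: 7/12, s5: 0.
The most negative is -31/12 in column p, so p would enter next.

p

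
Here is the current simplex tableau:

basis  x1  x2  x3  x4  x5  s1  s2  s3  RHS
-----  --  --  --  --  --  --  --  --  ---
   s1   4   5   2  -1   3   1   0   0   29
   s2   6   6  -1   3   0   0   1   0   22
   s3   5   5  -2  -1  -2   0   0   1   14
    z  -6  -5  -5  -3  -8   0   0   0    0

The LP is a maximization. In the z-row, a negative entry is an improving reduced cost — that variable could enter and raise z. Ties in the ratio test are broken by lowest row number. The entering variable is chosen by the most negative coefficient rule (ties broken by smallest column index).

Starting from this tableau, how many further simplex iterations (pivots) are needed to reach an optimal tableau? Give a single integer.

pivot: x5 in, s1 out → z = 232/3
pivot: x4 in, s2 out → z = 1070/9
pivot: x3 in, x5 out → z = 764/5
No improving column remains; optimal.

3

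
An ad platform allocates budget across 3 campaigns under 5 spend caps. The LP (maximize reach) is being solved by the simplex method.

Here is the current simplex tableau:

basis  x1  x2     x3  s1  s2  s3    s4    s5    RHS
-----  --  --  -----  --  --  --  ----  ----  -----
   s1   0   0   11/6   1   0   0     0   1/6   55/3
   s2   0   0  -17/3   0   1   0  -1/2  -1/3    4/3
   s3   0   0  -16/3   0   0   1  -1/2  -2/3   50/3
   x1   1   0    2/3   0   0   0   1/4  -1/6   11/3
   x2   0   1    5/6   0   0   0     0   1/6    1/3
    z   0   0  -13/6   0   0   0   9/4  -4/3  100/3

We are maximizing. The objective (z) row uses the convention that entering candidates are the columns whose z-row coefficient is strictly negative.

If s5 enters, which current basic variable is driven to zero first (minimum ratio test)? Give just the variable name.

x2

Ratios: row 1 (s1): (55/3)/(1/6) = 110; row 2 (s2): entry -1/3 ≤ 0, skip; row 3 (s3): entry -2/3 ≤ 0, skip; row 4 (x1): entry -1/6 ≤ 0, skip; row 5 (x2): (1/3)/(1/6) = 2.
Minimum ratio 2 is in the x2 row, so x2 leaves.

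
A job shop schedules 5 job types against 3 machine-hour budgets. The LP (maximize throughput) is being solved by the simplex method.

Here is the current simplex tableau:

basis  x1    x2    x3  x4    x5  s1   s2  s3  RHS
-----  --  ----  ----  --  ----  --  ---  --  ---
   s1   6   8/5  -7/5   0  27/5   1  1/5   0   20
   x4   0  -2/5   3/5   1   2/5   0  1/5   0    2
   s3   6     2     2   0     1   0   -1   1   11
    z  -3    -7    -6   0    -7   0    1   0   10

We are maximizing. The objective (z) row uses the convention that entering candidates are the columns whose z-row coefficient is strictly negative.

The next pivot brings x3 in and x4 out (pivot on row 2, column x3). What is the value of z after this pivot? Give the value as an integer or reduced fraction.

30

Minimum ratio for x3: 2/(3/5) = 10/3.
z changes by −(z-row coeff of x3)·ratio = −(-6)·(10/3) = 20.
New z = 10 + 20 = 30.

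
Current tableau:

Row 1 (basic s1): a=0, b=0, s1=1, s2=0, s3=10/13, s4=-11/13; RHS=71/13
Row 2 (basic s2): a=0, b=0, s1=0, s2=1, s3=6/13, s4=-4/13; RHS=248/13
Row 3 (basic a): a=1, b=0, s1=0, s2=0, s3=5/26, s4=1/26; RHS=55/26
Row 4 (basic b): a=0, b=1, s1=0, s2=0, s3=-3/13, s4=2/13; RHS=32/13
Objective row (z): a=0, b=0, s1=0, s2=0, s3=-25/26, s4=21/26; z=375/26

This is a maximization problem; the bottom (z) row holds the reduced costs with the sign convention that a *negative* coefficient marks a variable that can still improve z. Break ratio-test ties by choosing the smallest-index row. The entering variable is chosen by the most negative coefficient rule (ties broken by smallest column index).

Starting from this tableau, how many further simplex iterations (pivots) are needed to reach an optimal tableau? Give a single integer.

2

pivot: s3 in, s1 out → z = 85/4
pivot: s4 in, a out → z = 22
No improving column remains; optimal.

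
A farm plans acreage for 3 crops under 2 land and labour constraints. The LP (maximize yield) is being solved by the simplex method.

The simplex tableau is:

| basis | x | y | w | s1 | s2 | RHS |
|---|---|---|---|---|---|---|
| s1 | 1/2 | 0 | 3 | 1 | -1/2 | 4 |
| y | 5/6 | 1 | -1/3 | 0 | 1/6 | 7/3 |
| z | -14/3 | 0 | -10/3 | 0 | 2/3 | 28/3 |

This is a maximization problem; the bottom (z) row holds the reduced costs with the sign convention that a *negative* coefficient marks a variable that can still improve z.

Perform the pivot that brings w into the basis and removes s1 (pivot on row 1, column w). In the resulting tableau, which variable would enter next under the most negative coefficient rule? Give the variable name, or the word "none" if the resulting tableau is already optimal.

x

Pivot element 3. New z-row = old z-row − (-10/3)·(row 1/3).
Updated z-row coefficients: x: -37/9, y: 0, w: 0, s1: 10/9, s2: 1/9.
The most negative is -37/9 in column x, so x would enter next.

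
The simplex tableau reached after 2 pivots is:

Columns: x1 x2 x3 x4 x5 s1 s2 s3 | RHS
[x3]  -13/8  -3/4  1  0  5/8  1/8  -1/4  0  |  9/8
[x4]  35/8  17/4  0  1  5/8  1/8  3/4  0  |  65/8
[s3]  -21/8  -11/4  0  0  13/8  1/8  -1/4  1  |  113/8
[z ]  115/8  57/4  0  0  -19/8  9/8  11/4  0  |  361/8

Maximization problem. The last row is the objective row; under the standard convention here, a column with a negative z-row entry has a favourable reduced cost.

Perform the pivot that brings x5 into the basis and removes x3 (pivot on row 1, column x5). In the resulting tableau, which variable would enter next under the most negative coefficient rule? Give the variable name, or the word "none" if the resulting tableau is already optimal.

Pivot element 5/8. New z-row = old z-row − (-19/8)·(row 1/(5/8)).
Updated z-row coefficients: x1: 41/5, x2: 57/5, x3: 19/5, x4: 0, x5: 0, s1: 8/5, s2: 9/5, s3: 0.
No coefficient is strictly negative; the tableau after this pivot is optimal.

none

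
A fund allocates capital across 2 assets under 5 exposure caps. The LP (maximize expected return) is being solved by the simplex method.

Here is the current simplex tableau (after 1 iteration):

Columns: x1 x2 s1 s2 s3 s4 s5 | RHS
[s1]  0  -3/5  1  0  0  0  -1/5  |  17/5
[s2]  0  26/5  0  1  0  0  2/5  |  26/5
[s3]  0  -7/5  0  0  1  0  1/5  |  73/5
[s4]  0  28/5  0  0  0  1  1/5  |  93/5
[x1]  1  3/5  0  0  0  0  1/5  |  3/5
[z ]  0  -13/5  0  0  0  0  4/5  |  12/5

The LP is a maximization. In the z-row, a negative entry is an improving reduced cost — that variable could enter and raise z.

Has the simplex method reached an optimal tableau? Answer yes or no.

no

Column x2 has objective-row coefficient -13/5, which is negative; an improving pivot exists, so not yet optimal.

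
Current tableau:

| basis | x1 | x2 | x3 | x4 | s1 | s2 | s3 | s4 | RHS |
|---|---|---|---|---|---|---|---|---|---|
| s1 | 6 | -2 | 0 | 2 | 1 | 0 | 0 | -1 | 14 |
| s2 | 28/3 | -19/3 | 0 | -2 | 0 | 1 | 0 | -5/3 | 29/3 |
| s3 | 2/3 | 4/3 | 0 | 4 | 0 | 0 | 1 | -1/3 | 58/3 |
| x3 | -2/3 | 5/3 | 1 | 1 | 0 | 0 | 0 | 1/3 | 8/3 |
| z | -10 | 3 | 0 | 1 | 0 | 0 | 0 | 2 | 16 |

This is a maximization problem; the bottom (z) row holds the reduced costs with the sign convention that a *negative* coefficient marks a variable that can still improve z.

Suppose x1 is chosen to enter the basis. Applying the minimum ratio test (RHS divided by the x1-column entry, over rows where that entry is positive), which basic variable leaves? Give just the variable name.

s2

Ratios: row 1 (s1): 14/6 = 7/3; row 2 (s2): (29/3)/(28/3) = 29/28; row 3 (s3): (58/3)/(2/3) = 29; row 4 (x3): entry -2/3 ≤ 0, skip.
Minimum ratio 29/28 is in the s2 row, so s2 leaves.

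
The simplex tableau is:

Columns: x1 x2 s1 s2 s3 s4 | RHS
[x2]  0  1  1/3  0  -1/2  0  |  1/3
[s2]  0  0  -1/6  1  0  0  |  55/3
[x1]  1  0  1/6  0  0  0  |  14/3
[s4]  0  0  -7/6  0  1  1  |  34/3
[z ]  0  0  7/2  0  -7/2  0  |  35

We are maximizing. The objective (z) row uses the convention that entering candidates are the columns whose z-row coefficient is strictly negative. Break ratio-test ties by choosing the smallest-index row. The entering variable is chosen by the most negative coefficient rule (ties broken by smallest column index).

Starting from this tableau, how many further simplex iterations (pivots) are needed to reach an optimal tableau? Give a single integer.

2

pivot: s3 in, s4 out → z = 224/3
pivot: s1 in, x1 out → z = 91
No improving column remains; optimal.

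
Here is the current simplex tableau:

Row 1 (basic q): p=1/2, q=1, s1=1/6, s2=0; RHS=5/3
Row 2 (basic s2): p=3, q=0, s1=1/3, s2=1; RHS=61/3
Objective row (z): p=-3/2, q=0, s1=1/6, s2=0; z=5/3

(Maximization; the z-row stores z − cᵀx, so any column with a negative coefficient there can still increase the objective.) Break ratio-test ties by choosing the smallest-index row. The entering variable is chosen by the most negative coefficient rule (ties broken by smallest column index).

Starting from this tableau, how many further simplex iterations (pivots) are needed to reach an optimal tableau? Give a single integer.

1

pivot: p in, q out → z = 20/3
No improving column remains; optimal.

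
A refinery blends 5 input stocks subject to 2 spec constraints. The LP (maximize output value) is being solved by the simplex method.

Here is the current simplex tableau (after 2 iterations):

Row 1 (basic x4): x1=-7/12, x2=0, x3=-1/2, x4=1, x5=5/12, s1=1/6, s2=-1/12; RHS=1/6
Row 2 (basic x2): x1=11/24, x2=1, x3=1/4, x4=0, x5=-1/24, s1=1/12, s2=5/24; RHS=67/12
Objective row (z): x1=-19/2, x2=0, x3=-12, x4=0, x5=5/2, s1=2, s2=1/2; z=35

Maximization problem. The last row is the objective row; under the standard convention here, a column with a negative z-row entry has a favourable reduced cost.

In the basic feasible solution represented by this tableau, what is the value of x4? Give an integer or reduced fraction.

x4 is basic (row 1); its value is the RHS of that row: 1/6.

1/6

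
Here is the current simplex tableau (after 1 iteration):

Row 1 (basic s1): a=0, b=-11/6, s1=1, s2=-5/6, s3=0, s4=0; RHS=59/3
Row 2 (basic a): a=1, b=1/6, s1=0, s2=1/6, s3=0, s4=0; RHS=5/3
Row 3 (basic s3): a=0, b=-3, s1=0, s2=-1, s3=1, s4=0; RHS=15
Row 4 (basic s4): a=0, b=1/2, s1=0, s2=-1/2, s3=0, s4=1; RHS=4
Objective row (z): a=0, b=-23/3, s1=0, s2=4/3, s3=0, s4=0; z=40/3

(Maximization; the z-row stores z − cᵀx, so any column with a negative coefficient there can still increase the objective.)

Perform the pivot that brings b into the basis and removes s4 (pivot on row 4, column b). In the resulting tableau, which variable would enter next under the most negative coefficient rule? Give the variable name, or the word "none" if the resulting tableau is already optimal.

Pivot element 1/2. New z-row = old z-row − (-23/3)·(row 4/(1/2)).
Updated z-row coefficients: a: 0, b: 0, s1: 0, s2: -19/3, s3: 0, s4: 46/3.
The most negative is -19/3 in column s2, so s2 would enter next.

s2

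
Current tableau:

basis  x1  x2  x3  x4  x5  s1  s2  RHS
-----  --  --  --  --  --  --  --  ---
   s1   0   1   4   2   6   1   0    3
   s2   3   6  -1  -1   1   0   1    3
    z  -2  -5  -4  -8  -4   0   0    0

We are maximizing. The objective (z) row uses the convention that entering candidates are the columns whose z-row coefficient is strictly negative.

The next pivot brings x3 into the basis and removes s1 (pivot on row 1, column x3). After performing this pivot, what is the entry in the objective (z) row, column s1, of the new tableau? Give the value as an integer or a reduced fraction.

1

Pivot element is row 1, column x3: 4.
Normalize row 1: new (row 1, s1) = 1/4 = 1/4.
z-row ← z-row − (-4)·(new row 1): 0 − (-4)·(1/4) = 1.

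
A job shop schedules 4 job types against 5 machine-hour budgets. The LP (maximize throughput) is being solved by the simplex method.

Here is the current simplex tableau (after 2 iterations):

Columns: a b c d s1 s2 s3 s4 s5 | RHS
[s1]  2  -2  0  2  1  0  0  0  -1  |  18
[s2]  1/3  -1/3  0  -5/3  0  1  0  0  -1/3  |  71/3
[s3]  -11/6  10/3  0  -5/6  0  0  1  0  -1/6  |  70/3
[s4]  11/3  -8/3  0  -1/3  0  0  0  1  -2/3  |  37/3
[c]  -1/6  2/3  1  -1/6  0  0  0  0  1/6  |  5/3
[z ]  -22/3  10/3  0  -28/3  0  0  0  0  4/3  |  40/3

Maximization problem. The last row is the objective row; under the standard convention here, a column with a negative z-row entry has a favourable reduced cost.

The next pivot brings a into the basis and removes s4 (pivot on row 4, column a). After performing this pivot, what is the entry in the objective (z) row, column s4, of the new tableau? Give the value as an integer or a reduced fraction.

Pivot element is row 4, column a: 11/3.
Normalize row 4: new (row 4, s4) = 1/(11/3) = 3/11.
z-row ← z-row − (-22/3)·(new row 4): 0 − (-22/3)·(3/11) = 2.

2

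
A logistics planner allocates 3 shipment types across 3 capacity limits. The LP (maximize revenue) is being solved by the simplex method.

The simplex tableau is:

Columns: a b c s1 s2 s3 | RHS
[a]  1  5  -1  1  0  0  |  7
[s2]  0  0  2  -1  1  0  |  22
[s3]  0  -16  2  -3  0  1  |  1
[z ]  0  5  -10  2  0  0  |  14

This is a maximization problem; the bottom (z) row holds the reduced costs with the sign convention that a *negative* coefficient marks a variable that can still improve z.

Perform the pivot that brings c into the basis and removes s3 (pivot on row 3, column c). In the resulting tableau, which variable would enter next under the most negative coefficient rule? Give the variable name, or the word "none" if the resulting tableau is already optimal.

b

Pivot element 2. New z-row = old z-row − (-10)·(row 3/2).
Updated z-row coefficients: a: 0, b: -75, c: 0, s1: -13, s2: 0, s3: 5.
The most negative is -75 in column b, so b would enter next.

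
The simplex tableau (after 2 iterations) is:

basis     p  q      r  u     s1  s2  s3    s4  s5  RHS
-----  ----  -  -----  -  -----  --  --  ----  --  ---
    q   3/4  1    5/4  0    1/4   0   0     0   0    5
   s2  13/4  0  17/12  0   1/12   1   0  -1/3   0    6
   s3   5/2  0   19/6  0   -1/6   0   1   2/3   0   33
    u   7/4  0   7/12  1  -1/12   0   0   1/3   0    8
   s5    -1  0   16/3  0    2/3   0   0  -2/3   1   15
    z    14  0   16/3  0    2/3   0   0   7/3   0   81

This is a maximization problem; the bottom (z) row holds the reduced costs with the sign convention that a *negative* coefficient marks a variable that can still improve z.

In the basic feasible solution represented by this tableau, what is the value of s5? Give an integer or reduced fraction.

s5 is basic (row 5); its value is the RHS of that row: 15.

15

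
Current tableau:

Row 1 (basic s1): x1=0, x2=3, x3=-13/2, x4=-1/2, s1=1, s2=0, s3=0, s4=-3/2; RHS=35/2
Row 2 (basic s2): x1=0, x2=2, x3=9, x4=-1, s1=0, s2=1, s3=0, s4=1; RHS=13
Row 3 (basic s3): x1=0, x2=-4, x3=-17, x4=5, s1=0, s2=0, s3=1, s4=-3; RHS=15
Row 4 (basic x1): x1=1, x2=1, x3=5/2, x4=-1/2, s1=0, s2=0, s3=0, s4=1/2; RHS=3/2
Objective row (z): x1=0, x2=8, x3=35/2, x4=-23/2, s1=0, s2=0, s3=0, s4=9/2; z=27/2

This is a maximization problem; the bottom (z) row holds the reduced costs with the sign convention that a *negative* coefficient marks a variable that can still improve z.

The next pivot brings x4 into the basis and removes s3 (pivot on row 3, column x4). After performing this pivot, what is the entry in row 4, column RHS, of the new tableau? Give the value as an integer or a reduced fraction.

Pivot element is row 3, column x4: 5.
Normalize row 3: new (row 3, RHS) = 15/5 = 3.
row 4 ← row 4 − (-1/2)·(new row 3): 3/2 − (-1/2)·3 = 3.

3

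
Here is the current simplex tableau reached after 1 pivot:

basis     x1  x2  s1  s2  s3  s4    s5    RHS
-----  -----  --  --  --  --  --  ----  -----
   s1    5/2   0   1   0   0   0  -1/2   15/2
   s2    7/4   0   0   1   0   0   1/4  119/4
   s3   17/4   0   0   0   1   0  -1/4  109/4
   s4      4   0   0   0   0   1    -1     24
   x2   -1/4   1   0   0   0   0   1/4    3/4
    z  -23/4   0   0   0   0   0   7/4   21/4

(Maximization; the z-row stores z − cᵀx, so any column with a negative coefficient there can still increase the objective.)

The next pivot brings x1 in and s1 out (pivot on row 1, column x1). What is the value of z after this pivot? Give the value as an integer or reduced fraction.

45/2

Minimum ratio for x1: (15/2)/(5/2) = 3.
z changes by −(z-row coeff of x1)·ratio = −(-23/4)·3 = 69/4.
New z = 21/4 + (69/4) = 45/2.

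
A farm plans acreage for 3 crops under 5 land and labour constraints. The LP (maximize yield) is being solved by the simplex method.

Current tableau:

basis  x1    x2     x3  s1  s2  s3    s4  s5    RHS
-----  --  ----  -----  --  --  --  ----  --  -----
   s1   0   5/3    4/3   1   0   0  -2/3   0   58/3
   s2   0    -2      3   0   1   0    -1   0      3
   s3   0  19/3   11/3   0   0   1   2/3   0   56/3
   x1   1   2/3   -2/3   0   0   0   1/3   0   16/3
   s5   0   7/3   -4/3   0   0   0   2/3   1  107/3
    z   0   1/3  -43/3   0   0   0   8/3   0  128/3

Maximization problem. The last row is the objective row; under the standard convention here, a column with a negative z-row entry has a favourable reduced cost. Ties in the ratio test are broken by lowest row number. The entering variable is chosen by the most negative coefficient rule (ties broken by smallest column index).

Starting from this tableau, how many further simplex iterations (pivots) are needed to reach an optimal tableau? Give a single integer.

3

pivot: x3 in, s2 out → z = 57
pivot: x2 in, s3 out → z = 5748/79
pivot: s4 in, x2 out → z = 1254/17
No improving column remains; optimal.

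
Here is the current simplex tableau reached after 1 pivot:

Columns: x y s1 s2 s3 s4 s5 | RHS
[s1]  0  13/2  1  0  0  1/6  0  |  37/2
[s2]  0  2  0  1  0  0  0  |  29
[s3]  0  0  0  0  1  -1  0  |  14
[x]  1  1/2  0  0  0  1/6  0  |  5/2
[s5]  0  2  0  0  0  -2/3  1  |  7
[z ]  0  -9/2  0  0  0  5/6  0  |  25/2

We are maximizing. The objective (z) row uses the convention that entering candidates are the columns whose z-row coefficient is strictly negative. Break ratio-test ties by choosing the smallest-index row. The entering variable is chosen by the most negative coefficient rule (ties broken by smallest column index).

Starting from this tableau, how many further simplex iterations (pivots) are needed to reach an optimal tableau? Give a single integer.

1

pivot: y in, s1 out → z = 329/13
No improving column remains; optimal.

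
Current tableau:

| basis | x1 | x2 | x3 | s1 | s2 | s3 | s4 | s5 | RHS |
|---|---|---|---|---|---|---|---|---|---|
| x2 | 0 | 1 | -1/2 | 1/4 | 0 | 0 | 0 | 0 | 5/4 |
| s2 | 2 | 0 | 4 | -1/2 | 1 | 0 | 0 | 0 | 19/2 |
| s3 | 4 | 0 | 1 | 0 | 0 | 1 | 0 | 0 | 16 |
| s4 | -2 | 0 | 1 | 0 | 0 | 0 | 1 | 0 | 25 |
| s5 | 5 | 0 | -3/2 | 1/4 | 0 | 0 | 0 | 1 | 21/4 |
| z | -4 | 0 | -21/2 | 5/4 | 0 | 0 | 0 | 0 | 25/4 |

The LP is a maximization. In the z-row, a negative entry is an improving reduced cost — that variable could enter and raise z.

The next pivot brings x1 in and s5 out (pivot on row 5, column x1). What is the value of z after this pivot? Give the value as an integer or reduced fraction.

Minimum ratio for x1: (21/4)/5 = 21/20.
z changes by −(z-row coeff of x1)·ratio = −(-4)·(21/20) = 21/5.
New z = 25/4 + (21/5) = 209/20.

209/20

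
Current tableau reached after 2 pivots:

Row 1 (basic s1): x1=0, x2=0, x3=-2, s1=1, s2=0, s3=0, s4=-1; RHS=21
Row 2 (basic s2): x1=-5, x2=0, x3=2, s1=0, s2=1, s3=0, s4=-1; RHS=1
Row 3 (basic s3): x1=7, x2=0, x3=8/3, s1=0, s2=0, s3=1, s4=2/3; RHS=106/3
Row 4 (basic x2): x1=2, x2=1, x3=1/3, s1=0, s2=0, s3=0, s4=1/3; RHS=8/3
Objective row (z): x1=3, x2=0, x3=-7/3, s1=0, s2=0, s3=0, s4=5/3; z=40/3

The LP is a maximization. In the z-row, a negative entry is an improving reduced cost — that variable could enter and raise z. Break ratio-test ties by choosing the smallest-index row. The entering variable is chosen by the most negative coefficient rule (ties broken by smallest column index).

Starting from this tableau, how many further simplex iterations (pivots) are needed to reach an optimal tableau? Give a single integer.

pivot: x3 in, s2 out → z = 29/2
pivot: x1 in, x2 out → z = 17
No improving column remains; optimal.

2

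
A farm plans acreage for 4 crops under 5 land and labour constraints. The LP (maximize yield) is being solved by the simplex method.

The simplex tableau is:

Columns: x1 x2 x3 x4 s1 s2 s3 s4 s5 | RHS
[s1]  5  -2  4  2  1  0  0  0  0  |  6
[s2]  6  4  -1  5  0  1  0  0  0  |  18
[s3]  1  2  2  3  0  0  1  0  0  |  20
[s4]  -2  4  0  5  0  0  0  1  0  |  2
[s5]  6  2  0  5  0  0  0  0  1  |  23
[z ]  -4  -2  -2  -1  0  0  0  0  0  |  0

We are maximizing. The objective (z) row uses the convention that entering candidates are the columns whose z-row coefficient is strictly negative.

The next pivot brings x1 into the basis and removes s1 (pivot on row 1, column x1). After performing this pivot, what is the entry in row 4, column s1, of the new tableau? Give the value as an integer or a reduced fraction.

Pivot element is row 1, column x1: 5.
Normalize row 1: new (row 1, s1) = 1/5 = 1/5.
row 4 ← row 4 − (-2)·(new row 1): 0 − (-2)·(1/5) = 2/5.

2/5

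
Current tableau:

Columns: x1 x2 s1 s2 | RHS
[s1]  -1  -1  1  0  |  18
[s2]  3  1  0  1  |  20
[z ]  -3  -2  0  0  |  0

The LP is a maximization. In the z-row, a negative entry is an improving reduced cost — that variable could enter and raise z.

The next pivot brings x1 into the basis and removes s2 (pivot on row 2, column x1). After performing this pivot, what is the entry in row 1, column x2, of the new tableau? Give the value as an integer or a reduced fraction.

Pivot element is row 2, column x1: 3.
Normalize row 2: new (row 2, x2) = 1/3 = 1/3.
row 1 ← row 1 − (-1)·(new row 2): -1 − (-1)·(1/3) = -2/3.

-2/3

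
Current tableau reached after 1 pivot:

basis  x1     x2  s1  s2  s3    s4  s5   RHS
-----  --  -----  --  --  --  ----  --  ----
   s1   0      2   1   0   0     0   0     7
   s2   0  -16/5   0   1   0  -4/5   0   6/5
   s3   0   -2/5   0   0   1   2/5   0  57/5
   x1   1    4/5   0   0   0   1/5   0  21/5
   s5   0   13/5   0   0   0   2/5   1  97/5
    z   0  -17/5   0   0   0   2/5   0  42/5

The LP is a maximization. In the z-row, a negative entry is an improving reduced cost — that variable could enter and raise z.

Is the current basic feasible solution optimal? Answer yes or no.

no

Column x2 has objective-row coefficient -17/5, which is negative; an improving pivot exists, so not yet optimal.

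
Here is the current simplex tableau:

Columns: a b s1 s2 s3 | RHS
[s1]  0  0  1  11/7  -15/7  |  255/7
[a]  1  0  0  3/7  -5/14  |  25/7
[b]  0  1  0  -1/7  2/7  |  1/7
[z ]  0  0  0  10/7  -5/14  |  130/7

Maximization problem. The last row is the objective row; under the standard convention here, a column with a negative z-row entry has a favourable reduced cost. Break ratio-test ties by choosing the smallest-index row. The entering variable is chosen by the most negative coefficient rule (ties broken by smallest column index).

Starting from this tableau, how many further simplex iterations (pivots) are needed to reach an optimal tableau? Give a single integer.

pivot: s3 in, b out → z = 75/4
No improving column remains; optimal.

1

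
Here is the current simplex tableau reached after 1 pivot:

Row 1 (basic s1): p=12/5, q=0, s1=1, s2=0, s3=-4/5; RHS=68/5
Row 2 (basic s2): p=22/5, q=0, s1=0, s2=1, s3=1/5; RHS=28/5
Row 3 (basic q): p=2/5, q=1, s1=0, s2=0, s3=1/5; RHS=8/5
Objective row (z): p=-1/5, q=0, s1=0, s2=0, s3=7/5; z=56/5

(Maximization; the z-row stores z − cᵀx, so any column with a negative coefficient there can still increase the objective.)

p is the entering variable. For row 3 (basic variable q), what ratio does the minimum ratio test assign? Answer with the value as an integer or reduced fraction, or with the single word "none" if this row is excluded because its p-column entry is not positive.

4

Ratio = RHS / (p entry) = (8/5) / (2/5) = 4.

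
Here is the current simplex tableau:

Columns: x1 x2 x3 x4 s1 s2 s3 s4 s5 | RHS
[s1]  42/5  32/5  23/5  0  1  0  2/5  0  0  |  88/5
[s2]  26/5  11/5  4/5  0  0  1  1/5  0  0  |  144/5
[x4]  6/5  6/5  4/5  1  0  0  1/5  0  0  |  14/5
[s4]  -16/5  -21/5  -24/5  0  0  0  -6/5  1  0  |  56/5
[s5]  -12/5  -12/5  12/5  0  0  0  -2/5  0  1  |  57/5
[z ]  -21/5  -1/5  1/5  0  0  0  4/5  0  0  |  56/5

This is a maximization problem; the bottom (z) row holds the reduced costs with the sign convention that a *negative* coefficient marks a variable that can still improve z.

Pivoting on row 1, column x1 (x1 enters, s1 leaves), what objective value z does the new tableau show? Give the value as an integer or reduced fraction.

Minimum ratio for x1: (88/5)/(42/5) = 44/21.
z changes by −(z-row coeff of x1)·ratio = −(-21/5)·(44/21) = 44/5.
New z = 56/5 + (44/5) = 20.

20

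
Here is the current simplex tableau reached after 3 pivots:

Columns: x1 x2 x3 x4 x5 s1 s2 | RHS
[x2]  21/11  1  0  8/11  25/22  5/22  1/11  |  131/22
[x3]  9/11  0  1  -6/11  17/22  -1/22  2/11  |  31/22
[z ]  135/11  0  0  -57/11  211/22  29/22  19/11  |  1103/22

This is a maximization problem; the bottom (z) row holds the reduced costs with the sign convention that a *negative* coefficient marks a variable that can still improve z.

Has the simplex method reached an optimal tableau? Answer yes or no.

Column x4 has objective-row coefficient -57/11, which is negative; an improving pivot exists, so not yet optimal.

no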